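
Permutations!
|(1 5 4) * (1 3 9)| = |(1 5 4 3 9)| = 5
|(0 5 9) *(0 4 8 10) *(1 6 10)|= |(0 5 9 4 8 1 6 10)|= 8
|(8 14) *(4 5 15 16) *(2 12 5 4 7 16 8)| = |(2 12 5 15 8 14)(7 16)| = 6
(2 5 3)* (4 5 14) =(2 14 4 5 3) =[0, 1, 14, 2, 5, 3, 6, 7, 8, 9, 10, 11, 12, 13, 4]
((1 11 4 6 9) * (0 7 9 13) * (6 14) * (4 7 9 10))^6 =(0 4 1 6 7)(9 14 11 13 10)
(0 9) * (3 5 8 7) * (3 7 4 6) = (0 9)(3 5 8 4 6) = [9, 1, 2, 5, 6, 8, 3, 7, 4, 0]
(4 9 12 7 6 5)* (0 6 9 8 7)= (0 6 5 4 8 7 9 12)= [6, 1, 2, 3, 8, 4, 5, 9, 7, 12, 10, 11, 0]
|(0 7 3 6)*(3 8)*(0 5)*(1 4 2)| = |(0 7 8 3 6 5)(1 4 2)| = 6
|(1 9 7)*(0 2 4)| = 3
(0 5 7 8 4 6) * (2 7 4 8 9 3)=(0 5 4 6)(2 7 9 3)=[5, 1, 7, 2, 6, 4, 0, 9, 8, 3]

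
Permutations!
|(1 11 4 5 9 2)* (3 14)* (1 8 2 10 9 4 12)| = 6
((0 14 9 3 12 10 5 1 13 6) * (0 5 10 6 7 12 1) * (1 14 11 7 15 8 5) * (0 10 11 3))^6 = ((0 3 14 9)(1 13 15 8 5 10 11 7 12 6))^6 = (0 14)(1 11 15 12 5)(3 9)(6 10 13 7 8)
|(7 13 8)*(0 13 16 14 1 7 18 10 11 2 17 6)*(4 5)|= 36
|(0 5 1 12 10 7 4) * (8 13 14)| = 21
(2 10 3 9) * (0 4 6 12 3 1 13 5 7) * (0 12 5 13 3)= (13)(0 4 6 5 7 12)(1 3 9 2 10)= [4, 3, 10, 9, 6, 7, 5, 12, 8, 2, 1, 11, 0, 13]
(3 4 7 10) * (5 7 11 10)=(3 4 11 10)(5 7)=[0, 1, 2, 4, 11, 7, 6, 5, 8, 9, 3, 10]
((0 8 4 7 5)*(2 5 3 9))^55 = (0 5 2 9 3 7 4 8)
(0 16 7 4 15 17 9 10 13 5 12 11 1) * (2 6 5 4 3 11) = [16, 0, 6, 11, 15, 12, 5, 3, 8, 10, 13, 1, 2, 4, 14, 17, 7, 9] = (0 16 7 3 11 1)(2 6 5 12)(4 15 17 9 10 13)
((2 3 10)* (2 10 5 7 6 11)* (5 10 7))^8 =((2 3 10 7 6 11))^8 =(2 10 6)(3 7 11)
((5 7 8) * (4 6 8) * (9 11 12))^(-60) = (12)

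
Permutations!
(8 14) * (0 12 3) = (0 12 3)(8 14) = [12, 1, 2, 0, 4, 5, 6, 7, 14, 9, 10, 11, 3, 13, 8]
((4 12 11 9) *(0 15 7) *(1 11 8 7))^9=(15)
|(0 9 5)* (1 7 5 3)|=6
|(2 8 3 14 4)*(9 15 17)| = 15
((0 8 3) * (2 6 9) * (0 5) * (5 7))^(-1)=(0 5 7 3 8)(2 9 6)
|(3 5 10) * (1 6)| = 6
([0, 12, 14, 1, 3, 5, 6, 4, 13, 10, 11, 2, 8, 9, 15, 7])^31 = (1 10 7 8 2 3 9 15 12 11 4 13 14)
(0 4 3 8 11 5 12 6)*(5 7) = (0 4 3 8 11 7 5 12 6) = [4, 1, 2, 8, 3, 12, 0, 5, 11, 9, 10, 7, 6]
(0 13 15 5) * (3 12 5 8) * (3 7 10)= (0 13 15 8 7 10 3 12 5)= [13, 1, 2, 12, 4, 0, 6, 10, 7, 9, 3, 11, 5, 15, 14, 8]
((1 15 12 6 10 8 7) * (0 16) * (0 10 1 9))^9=(0 8)(1 15 12 6)(7 16)(9 10)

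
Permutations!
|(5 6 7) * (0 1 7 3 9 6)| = |(0 1 7 5)(3 9 6)| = 12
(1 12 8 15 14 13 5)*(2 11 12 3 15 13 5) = (1 3 15 14 5)(2 11 12 8 13) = [0, 3, 11, 15, 4, 1, 6, 7, 13, 9, 10, 12, 8, 2, 5, 14]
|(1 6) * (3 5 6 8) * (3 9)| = 6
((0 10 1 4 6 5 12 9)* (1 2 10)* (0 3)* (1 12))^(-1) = (0 3 9 12)(1 5 6 4)(2 10)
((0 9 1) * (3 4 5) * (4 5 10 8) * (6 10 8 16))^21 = (16)(3 5)(4 8)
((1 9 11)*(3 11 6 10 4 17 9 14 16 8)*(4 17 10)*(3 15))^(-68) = (1 16 15 11 14 8 3)(4 17 6 10 9)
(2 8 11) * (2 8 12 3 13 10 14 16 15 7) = (2 12 3 13 10 14 16 15 7)(8 11) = [0, 1, 12, 13, 4, 5, 6, 2, 11, 9, 14, 8, 3, 10, 16, 7, 15]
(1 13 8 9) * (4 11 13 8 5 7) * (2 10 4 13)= [0, 8, 10, 3, 11, 7, 6, 13, 9, 1, 4, 2, 12, 5]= (1 8 9)(2 10 4 11)(5 7 13)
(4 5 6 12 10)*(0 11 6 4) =(0 11 6 12 10)(4 5) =[11, 1, 2, 3, 5, 4, 12, 7, 8, 9, 0, 6, 10]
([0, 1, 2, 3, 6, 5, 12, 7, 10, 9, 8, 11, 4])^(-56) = (4 6 12)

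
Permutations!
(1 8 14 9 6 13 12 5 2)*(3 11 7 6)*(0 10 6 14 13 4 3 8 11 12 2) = (0 10 6 4 3 12 5)(1 11 7 14 9 8 13 2) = [10, 11, 1, 12, 3, 0, 4, 14, 13, 8, 6, 7, 5, 2, 9]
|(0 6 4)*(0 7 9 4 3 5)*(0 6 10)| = 6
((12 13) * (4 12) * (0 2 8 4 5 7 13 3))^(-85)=(0 3 12 4 8 2)(5 13 7)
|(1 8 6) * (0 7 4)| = 3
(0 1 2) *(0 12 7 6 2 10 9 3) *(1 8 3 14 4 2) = (0 8 3)(1 10 9 14 4 2 12 7 6) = [8, 10, 12, 0, 2, 5, 1, 6, 3, 14, 9, 11, 7, 13, 4]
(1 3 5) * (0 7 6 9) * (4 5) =[7, 3, 2, 4, 5, 1, 9, 6, 8, 0] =(0 7 6 9)(1 3 4 5)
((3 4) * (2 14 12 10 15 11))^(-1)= ((2 14 12 10 15 11)(3 4))^(-1)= (2 11 15 10 12 14)(3 4)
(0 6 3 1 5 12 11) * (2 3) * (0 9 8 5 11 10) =[6, 11, 3, 1, 4, 12, 2, 7, 5, 8, 0, 9, 10] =(0 6 2 3 1 11 9 8 5 12 10)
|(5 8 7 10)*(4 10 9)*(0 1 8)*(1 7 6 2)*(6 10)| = 10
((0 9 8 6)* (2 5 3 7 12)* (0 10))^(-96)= (0 10 6 8 9)(2 12 7 3 5)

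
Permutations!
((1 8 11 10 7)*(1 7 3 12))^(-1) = (1 12 3 10 11 8)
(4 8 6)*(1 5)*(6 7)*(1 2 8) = [0, 5, 8, 3, 1, 2, 4, 6, 7] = (1 5 2 8 7 6 4)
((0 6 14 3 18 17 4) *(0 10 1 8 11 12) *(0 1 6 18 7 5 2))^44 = ((0 18 17 4 10 6 14 3 7 5 2)(1 8 11 12))^44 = (18)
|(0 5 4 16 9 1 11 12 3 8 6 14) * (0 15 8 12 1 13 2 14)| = |(0 5 4 16 9 13 2 14 15 8 6)(1 11)(3 12)| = 22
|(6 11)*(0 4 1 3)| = 4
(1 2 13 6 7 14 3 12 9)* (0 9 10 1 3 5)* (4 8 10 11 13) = (0 9 3 12 11 13 6 7 14 5)(1 2 4 8 10) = [9, 2, 4, 12, 8, 0, 7, 14, 10, 3, 1, 13, 11, 6, 5]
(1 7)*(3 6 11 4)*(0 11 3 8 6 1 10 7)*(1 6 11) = (0 1)(3 6)(4 8 11)(7 10) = [1, 0, 2, 6, 8, 5, 3, 10, 11, 9, 7, 4]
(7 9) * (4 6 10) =[0, 1, 2, 3, 6, 5, 10, 9, 8, 7, 4] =(4 6 10)(7 9)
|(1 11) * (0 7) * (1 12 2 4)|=|(0 7)(1 11 12 2 4)|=10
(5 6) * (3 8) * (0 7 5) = [7, 1, 2, 8, 4, 6, 0, 5, 3] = (0 7 5 6)(3 8)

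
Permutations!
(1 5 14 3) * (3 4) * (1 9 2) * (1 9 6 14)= (1 5)(2 9)(3 6 14 4)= [0, 5, 9, 6, 3, 1, 14, 7, 8, 2, 10, 11, 12, 13, 4]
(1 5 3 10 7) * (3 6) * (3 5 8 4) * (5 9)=(1 8 4 3 10 7)(5 6 9)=[0, 8, 2, 10, 3, 6, 9, 1, 4, 5, 7]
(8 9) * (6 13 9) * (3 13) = (3 13 9 8 6) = [0, 1, 2, 13, 4, 5, 3, 7, 6, 8, 10, 11, 12, 9]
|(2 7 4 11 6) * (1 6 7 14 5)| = 15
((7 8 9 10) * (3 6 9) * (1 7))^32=(1 6 7 9 8 10 3)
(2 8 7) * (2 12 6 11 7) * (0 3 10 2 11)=[3, 1, 8, 10, 4, 5, 0, 12, 11, 9, 2, 7, 6]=(0 3 10 2 8 11 7 12 6)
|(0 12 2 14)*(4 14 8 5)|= |(0 12 2 8 5 4 14)|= 7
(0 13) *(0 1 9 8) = (0 13 1 9 8) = [13, 9, 2, 3, 4, 5, 6, 7, 0, 8, 10, 11, 12, 1]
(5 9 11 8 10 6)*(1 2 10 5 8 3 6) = (1 2 10)(3 6 8 5 9 11) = [0, 2, 10, 6, 4, 9, 8, 7, 5, 11, 1, 3]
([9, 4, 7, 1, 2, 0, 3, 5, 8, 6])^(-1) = (0 5 7 2 4 1 3 6 9)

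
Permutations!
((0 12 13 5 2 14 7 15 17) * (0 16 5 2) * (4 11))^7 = (0 17 14 12 16 7 13 5 15 2)(4 11)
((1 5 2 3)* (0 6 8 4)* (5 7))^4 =(8)(1 3 2 5 7)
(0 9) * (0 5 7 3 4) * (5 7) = [9, 1, 2, 4, 0, 5, 6, 3, 8, 7] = (0 9 7 3 4)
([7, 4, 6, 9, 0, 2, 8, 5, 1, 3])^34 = [5, 0, 8, 3, 7, 6, 1, 2, 4, 9]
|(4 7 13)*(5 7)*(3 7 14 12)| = |(3 7 13 4 5 14 12)| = 7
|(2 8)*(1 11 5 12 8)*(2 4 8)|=10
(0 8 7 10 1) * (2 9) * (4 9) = (0 8 7 10 1)(2 4 9) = [8, 0, 4, 3, 9, 5, 6, 10, 7, 2, 1]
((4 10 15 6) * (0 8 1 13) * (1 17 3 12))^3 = ((0 8 17 3 12 1 13)(4 10 15 6))^3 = (0 3 13 17 1 8 12)(4 6 15 10)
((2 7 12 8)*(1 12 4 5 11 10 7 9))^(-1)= (1 9 2 8 12)(4 7 10 11 5)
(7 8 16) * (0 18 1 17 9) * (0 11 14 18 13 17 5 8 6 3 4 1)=(0 13 17 9 11 14 18)(1 5 8 16 7 6 3 4)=[13, 5, 2, 4, 1, 8, 3, 6, 16, 11, 10, 14, 12, 17, 18, 15, 7, 9, 0]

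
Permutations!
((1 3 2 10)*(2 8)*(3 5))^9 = ((1 5 3 8 2 10))^9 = (1 8)(2 5)(3 10)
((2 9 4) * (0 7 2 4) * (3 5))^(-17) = ((0 7 2 9)(3 5))^(-17) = (0 9 2 7)(3 5)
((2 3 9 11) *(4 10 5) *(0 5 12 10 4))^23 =(0 5)(2 11 9 3)(10 12)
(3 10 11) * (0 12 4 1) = [12, 0, 2, 10, 1, 5, 6, 7, 8, 9, 11, 3, 4] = (0 12 4 1)(3 10 11)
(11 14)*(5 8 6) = (5 8 6)(11 14) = [0, 1, 2, 3, 4, 8, 5, 7, 6, 9, 10, 14, 12, 13, 11]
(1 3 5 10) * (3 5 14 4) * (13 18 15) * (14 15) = (1 5 10)(3 15 13 18 14 4) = [0, 5, 2, 15, 3, 10, 6, 7, 8, 9, 1, 11, 12, 18, 4, 13, 16, 17, 14]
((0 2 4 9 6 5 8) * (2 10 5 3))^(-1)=((0 10 5 8)(2 4 9 6 3))^(-1)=(0 8 5 10)(2 3 6 9 4)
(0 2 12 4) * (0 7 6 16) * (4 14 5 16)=(0 2 12 14 5 16)(4 7 6)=[2, 1, 12, 3, 7, 16, 4, 6, 8, 9, 10, 11, 14, 13, 5, 15, 0]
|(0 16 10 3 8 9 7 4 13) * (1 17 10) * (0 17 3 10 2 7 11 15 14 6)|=10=|(0 16 1 3 8 9 11 15 14 6)(2 7 4 13 17)|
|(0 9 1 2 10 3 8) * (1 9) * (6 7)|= |(0 1 2 10 3 8)(6 7)|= 6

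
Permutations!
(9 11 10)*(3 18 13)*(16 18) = (3 16 18 13)(9 11 10) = [0, 1, 2, 16, 4, 5, 6, 7, 8, 11, 9, 10, 12, 3, 14, 15, 18, 17, 13]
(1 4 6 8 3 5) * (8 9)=(1 4 6 9 8 3 5)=[0, 4, 2, 5, 6, 1, 9, 7, 3, 8]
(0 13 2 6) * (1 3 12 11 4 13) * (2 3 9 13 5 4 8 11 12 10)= (0 1 9 13 3 10 2 6)(4 5)(8 11)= [1, 9, 6, 10, 5, 4, 0, 7, 11, 13, 2, 8, 12, 3]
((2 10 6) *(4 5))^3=((2 10 6)(4 5))^3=(10)(4 5)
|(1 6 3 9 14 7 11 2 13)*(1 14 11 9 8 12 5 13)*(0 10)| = 12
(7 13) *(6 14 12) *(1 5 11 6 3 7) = (1 5 11 6 14 12 3 7 13) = [0, 5, 2, 7, 4, 11, 14, 13, 8, 9, 10, 6, 3, 1, 12]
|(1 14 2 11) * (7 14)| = |(1 7 14 2 11)| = 5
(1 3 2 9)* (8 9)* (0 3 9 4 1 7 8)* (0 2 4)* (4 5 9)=(0 3 5 9 7 8)(1 4)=[3, 4, 2, 5, 1, 9, 6, 8, 0, 7]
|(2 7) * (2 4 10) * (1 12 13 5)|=4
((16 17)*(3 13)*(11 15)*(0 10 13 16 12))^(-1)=((0 10 13 3 16 17 12)(11 15))^(-1)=(0 12 17 16 3 13 10)(11 15)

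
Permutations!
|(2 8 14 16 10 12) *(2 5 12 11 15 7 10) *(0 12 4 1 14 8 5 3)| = 12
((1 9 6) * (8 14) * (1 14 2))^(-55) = ((1 9 6 14 8 2))^(-55) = (1 2 8 14 6 9)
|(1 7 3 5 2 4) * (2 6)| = |(1 7 3 5 6 2 4)| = 7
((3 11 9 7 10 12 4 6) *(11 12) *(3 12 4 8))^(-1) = ((3 4 6 12 8)(7 10 11 9))^(-1) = (3 8 12 6 4)(7 9 11 10)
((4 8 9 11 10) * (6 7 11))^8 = ((4 8 9 6 7 11 10))^8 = (4 8 9 6 7 11 10)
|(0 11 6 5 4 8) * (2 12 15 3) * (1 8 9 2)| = 12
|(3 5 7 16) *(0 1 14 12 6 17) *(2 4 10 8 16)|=|(0 1 14 12 6 17)(2 4 10 8 16 3 5 7)|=24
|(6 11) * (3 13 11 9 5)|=|(3 13 11 6 9 5)|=6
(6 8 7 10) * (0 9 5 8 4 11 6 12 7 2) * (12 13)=(0 9 5 8 2)(4 11 6)(7 10 13 12)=[9, 1, 0, 3, 11, 8, 4, 10, 2, 5, 13, 6, 7, 12]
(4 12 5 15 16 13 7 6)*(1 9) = (1 9)(4 12 5 15 16 13 7 6) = [0, 9, 2, 3, 12, 15, 4, 6, 8, 1, 10, 11, 5, 7, 14, 16, 13]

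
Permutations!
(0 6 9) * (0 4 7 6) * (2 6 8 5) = (2 6 9 4 7 8 5) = [0, 1, 6, 3, 7, 2, 9, 8, 5, 4]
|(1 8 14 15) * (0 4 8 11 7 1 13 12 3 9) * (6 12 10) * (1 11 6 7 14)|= 24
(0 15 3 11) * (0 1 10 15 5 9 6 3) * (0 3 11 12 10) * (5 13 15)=(0 13 15 3 12 10 5 9 6 11 1)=[13, 0, 2, 12, 4, 9, 11, 7, 8, 6, 5, 1, 10, 15, 14, 3]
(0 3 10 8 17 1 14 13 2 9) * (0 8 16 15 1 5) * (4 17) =[3, 14, 9, 10, 17, 0, 6, 7, 4, 8, 16, 11, 12, 2, 13, 1, 15, 5] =(0 3 10 16 15 1 14 13 2 9 8 4 17 5)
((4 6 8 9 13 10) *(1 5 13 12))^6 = (1 8 10)(4 5 9)(6 13 12)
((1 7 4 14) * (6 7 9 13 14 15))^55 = ((1 9 13 14)(4 15 6 7))^55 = (1 14 13 9)(4 7 6 15)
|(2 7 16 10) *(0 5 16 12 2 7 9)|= |(0 5 16 10 7 12 2 9)|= 8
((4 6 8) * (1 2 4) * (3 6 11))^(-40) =((1 2 4 11 3 6 8))^(-40) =(1 4 3 8 2 11 6)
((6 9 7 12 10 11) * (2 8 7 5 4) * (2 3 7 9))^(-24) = (2 11 12 3 5 8 6 10 7 4 9)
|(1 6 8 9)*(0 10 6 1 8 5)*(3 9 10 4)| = |(0 4 3 9 8 10 6 5)| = 8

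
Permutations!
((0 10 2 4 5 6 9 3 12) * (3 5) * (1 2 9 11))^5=((0 10 9 5 6 11 1 2 4 3 12))^5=(0 11 12 6 3 5 4 9 2 10 1)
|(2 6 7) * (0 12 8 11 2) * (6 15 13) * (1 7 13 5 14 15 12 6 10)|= |(0 6 13 10 1 7)(2 12 8 11)(5 14 15)|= 12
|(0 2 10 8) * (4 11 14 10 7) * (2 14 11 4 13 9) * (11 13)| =20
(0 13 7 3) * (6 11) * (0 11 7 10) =(0 13 10)(3 11 6 7) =[13, 1, 2, 11, 4, 5, 7, 3, 8, 9, 0, 6, 12, 10]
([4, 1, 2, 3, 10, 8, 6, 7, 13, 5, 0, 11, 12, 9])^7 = (0 4 10)(5 9 13 8)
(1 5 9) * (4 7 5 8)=[0, 8, 2, 3, 7, 9, 6, 5, 4, 1]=(1 8 4 7 5 9)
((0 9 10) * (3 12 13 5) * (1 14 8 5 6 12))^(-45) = ((0 9 10)(1 14 8 5 3)(6 12 13))^(-45) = (14)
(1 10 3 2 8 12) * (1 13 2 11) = (1 10 3 11)(2 8 12 13) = [0, 10, 8, 11, 4, 5, 6, 7, 12, 9, 3, 1, 13, 2]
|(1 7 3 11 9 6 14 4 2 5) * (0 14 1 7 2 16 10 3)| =|(0 14 4 16 10 3 11 9 6 1 2 5 7)| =13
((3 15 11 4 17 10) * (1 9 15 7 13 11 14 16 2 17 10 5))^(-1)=(1 5 17 2 16 14 15 9)(3 10 4 11 13 7)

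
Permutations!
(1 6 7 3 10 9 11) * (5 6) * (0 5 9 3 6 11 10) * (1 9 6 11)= (0 5 1 6 7 11 9 10 3)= [5, 6, 2, 0, 4, 1, 7, 11, 8, 10, 3, 9]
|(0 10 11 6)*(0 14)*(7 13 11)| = |(0 10 7 13 11 6 14)| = 7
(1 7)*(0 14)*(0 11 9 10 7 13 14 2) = (0 2)(1 13 14 11 9 10 7) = [2, 13, 0, 3, 4, 5, 6, 1, 8, 10, 7, 9, 12, 14, 11]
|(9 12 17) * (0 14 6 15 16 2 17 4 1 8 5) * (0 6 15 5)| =|(0 14 15 16 2 17 9 12 4 1 8)(5 6)| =22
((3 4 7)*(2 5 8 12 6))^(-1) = (2 6 12 8 5)(3 7 4)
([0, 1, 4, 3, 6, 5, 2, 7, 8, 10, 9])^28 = [0, 1, 4, 3, 6, 5, 2, 7, 8, 9, 10]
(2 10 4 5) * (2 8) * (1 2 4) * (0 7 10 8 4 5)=(0 7 10 1 2 8 5 4)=[7, 2, 8, 3, 0, 4, 6, 10, 5, 9, 1]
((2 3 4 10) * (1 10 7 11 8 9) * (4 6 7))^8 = ((1 10 2 3 6 7 11 8 9))^8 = (1 9 8 11 7 6 3 2 10)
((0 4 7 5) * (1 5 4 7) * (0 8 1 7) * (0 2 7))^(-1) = ((0 2 7 4)(1 5 8))^(-1) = (0 4 7 2)(1 8 5)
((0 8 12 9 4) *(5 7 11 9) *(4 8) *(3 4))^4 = (0 3 4)(5 8 11)(7 12 9)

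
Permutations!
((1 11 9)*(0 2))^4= ((0 2)(1 11 9))^4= (1 11 9)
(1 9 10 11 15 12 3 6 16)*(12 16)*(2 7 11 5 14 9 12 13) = (1 12 3 6 13 2 7 11 15 16)(5 14 9 10) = [0, 12, 7, 6, 4, 14, 13, 11, 8, 10, 5, 15, 3, 2, 9, 16, 1]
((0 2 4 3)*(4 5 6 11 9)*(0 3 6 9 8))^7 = (0 8 11 6 4 9 5 2)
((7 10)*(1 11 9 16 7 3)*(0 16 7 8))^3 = (16)(1 7)(3 9)(10 11)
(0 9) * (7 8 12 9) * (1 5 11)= [7, 5, 2, 3, 4, 11, 6, 8, 12, 0, 10, 1, 9]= (0 7 8 12 9)(1 5 11)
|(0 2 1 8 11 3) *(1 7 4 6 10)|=|(0 2 7 4 6 10 1 8 11 3)|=10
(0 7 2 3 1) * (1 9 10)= [7, 0, 3, 9, 4, 5, 6, 2, 8, 10, 1]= (0 7 2 3 9 10 1)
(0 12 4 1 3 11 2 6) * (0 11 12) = (1 3 12 4)(2 6 11) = [0, 3, 6, 12, 1, 5, 11, 7, 8, 9, 10, 2, 4]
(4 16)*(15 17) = (4 16)(15 17) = [0, 1, 2, 3, 16, 5, 6, 7, 8, 9, 10, 11, 12, 13, 14, 17, 4, 15]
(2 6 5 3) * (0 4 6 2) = (0 4 6 5 3) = [4, 1, 2, 0, 6, 3, 5]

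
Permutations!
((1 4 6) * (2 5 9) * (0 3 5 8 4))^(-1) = ((0 3 5 9 2 8 4 6 1))^(-1) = (0 1 6 4 8 2 9 5 3)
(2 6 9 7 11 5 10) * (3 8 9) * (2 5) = (2 6 3 8 9 7 11)(5 10) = [0, 1, 6, 8, 4, 10, 3, 11, 9, 7, 5, 2]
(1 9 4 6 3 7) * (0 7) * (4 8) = (0 7 1 9 8 4 6 3) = [7, 9, 2, 0, 6, 5, 3, 1, 4, 8]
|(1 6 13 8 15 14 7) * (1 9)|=|(1 6 13 8 15 14 7 9)|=8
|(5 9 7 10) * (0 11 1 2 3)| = 20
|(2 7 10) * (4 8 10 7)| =4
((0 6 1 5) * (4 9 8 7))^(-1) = ((0 6 1 5)(4 9 8 7))^(-1) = (0 5 1 6)(4 7 8 9)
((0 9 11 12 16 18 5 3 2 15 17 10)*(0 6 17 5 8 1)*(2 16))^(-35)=(0 9 11 12 2 15 5 3 16 18 8 1)(6 17 10)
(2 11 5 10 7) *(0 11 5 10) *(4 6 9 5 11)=(0 4 6 9 5)(2 11 10 7)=[4, 1, 11, 3, 6, 0, 9, 2, 8, 5, 7, 10]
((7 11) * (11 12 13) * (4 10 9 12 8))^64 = (13)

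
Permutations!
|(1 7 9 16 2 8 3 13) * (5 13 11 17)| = |(1 7 9 16 2 8 3 11 17 5 13)| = 11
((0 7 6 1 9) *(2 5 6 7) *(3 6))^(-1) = ((0 2 5 3 6 1 9))^(-1) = (0 9 1 6 3 5 2)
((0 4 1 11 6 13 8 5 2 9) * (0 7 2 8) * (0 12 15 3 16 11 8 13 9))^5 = (0 13 11)(1 15 9)(2 5 16)(3 7 8)(4 12 6) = ((0 4 1 8 5 13 12 15 3 16 11 6 9 7 2))^5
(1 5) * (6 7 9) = (1 5)(6 7 9) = [0, 5, 2, 3, 4, 1, 7, 9, 8, 6]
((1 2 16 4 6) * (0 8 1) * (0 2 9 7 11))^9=(0 9)(1 11)(2 16 4 6)(7 8)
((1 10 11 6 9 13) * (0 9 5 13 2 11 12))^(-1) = ((0 9 2 11 6 5 13 1 10 12))^(-1) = (0 12 10 1 13 5 6 11 2 9)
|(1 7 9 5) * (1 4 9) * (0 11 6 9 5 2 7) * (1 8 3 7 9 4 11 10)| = 12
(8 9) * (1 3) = (1 3)(8 9) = [0, 3, 2, 1, 4, 5, 6, 7, 9, 8]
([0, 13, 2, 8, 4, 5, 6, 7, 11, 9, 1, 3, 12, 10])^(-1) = [0, 10, 2, 11, 4, 5, 6, 7, 3, 9, 13, 8, 12, 1]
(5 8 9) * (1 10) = (1 10)(5 8 9) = [0, 10, 2, 3, 4, 8, 6, 7, 9, 5, 1]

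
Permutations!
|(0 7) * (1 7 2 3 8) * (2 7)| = |(0 7)(1 2 3 8)| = 4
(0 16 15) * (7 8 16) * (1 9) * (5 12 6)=(0 7 8 16 15)(1 9)(5 12 6)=[7, 9, 2, 3, 4, 12, 5, 8, 16, 1, 10, 11, 6, 13, 14, 0, 15]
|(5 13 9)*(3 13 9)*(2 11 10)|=6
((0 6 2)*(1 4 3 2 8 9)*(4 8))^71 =((0 6 4 3 2)(1 8 9))^71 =(0 6 4 3 2)(1 9 8)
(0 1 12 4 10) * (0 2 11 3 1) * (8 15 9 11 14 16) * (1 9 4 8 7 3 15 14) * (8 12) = [0, 8, 1, 9, 10, 5, 6, 3, 14, 11, 2, 15, 12, 13, 16, 4, 7] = (1 8 14 16 7 3 9 11 15 4 10 2)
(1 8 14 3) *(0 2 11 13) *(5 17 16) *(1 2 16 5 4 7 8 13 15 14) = (0 16 4 7 8 1 13)(2 11 15 14 3)(5 17) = [16, 13, 11, 2, 7, 17, 6, 8, 1, 9, 10, 15, 12, 0, 3, 14, 4, 5]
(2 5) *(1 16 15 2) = (1 16 15 2 5) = [0, 16, 5, 3, 4, 1, 6, 7, 8, 9, 10, 11, 12, 13, 14, 2, 15]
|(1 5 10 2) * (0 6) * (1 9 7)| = 6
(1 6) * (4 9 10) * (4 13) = (1 6)(4 9 10 13) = [0, 6, 2, 3, 9, 5, 1, 7, 8, 10, 13, 11, 12, 4]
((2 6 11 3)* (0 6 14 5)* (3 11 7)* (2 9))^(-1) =((0 6 7 3 9 2 14 5))^(-1) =(0 5 14 2 9 3 7 6)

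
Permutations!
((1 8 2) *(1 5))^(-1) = (1 5 2 8)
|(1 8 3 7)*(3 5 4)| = 6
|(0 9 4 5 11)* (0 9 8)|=4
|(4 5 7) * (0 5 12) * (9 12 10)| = 7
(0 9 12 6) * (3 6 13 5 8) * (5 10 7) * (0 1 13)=(0 9 12)(1 13 10 7 5 8 3 6)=[9, 13, 2, 6, 4, 8, 1, 5, 3, 12, 7, 11, 0, 10]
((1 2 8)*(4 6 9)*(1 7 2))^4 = ((2 8 7)(4 6 9))^4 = (2 8 7)(4 6 9)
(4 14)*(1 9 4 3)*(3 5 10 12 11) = (1 9 4 14 5 10 12 11 3) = [0, 9, 2, 1, 14, 10, 6, 7, 8, 4, 12, 3, 11, 13, 5]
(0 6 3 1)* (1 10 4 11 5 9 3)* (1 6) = [1, 0, 2, 10, 11, 9, 6, 7, 8, 3, 4, 5] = (0 1)(3 10 4 11 5 9)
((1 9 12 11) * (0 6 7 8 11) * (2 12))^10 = ((0 6 7 8 11 1 9 2 12))^10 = (0 6 7 8 11 1 9 2 12)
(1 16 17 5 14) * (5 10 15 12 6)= (1 16 17 10 15 12 6 5 14)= [0, 16, 2, 3, 4, 14, 5, 7, 8, 9, 15, 11, 6, 13, 1, 12, 17, 10]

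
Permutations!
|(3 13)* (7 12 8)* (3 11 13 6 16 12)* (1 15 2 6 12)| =20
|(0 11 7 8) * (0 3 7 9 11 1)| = 6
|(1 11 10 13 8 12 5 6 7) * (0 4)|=|(0 4)(1 11 10 13 8 12 5 6 7)|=18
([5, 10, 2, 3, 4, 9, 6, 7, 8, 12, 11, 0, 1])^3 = [12, 0, 2, 3, 4, 1, 6, 7, 8, 10, 5, 9, 11]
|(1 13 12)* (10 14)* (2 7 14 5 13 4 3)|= 10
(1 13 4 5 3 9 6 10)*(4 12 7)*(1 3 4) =[0, 13, 2, 9, 5, 4, 10, 1, 8, 6, 3, 11, 7, 12] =(1 13 12 7)(3 9 6 10)(4 5)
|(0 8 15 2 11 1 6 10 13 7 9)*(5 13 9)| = |(0 8 15 2 11 1 6 10 9)(5 13 7)| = 9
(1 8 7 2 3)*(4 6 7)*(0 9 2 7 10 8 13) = [9, 13, 3, 1, 6, 5, 10, 7, 4, 2, 8, 11, 12, 0] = (0 9 2 3 1 13)(4 6 10 8)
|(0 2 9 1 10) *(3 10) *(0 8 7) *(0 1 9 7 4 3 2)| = |(1 2 7)(3 10 8 4)| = 12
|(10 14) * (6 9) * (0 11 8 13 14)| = |(0 11 8 13 14 10)(6 9)| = 6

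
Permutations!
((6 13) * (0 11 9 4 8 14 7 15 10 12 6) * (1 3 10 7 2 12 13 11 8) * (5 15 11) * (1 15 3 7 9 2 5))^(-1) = ((0 8 14 5 3 10 13)(1 7 11 2 12 6)(4 15 9))^(-1) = (0 13 10 3 5 14 8)(1 6 12 2 11 7)(4 9 15)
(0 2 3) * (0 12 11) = (0 2 3 12 11) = [2, 1, 3, 12, 4, 5, 6, 7, 8, 9, 10, 0, 11]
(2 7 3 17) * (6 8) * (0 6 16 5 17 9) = (0 6 8 16 5 17 2 7 3 9) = [6, 1, 7, 9, 4, 17, 8, 3, 16, 0, 10, 11, 12, 13, 14, 15, 5, 2]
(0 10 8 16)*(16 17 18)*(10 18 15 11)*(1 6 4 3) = [18, 6, 2, 1, 3, 5, 4, 7, 17, 9, 8, 10, 12, 13, 14, 11, 0, 15, 16] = (0 18 16)(1 6 4 3)(8 17 15 11 10)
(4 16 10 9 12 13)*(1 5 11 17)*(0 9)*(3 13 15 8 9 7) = (0 7 3 13 4 16 10)(1 5 11 17)(8 9 12 15) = [7, 5, 2, 13, 16, 11, 6, 3, 9, 12, 0, 17, 15, 4, 14, 8, 10, 1]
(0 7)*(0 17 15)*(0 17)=[7, 1, 2, 3, 4, 5, 6, 0, 8, 9, 10, 11, 12, 13, 14, 17, 16, 15]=(0 7)(15 17)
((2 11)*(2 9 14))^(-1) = ((2 11 9 14))^(-1) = (2 14 9 11)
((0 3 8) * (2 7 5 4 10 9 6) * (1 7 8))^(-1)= (0 8 2 6 9 10 4 5 7 1 3)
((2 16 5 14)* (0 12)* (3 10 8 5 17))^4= (2 10)(3 14)(5 17)(8 16)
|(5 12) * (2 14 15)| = 6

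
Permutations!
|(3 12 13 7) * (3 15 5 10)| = |(3 12 13 7 15 5 10)| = 7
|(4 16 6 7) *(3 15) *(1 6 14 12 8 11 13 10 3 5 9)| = 15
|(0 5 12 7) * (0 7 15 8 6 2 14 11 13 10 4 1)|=13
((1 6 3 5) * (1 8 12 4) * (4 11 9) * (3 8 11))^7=((1 6 8 12 3 5 11 9 4))^7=(1 9 5 12 6 4 11 3 8)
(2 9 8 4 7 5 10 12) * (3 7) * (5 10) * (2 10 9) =(3 7 9 8 4)(10 12) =[0, 1, 2, 7, 3, 5, 6, 9, 4, 8, 12, 11, 10]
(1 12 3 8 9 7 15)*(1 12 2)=(1 2)(3 8 9 7 15 12)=[0, 2, 1, 8, 4, 5, 6, 15, 9, 7, 10, 11, 3, 13, 14, 12]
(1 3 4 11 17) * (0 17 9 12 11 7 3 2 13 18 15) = [17, 2, 13, 4, 7, 5, 6, 3, 8, 12, 10, 9, 11, 18, 14, 0, 16, 1, 15] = (0 17 1 2 13 18 15)(3 4 7)(9 12 11)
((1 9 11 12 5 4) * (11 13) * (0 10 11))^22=((0 10 11 12 5 4 1 9 13))^22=(0 5 13 12 9 11 1 10 4)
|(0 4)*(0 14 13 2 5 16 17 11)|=9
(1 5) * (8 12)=[0, 5, 2, 3, 4, 1, 6, 7, 12, 9, 10, 11, 8]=(1 5)(8 12)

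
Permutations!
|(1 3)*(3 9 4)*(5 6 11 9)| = |(1 5 6 11 9 4 3)| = 7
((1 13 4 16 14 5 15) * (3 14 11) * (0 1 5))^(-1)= (0 14 3 11 16 4 13 1)(5 15)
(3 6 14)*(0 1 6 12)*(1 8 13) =(0 8 13 1 6 14 3 12) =[8, 6, 2, 12, 4, 5, 14, 7, 13, 9, 10, 11, 0, 1, 3]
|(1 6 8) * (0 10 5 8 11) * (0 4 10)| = 7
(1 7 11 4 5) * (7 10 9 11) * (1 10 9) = (1 9 11 4 5 10) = [0, 9, 2, 3, 5, 10, 6, 7, 8, 11, 1, 4]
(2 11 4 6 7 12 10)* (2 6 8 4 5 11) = (4 8)(5 11)(6 7 12 10) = [0, 1, 2, 3, 8, 11, 7, 12, 4, 9, 6, 5, 10]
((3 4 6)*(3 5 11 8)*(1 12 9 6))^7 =((1 12 9 6 5 11 8 3 4))^7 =(1 3 11 6 12 4 8 5 9)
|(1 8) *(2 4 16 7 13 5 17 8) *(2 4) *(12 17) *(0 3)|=18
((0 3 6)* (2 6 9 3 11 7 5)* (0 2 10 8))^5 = (0 8 10 5 7 11)(2 6)(3 9)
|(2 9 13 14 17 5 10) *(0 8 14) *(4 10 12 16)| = |(0 8 14 17 5 12 16 4 10 2 9 13)| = 12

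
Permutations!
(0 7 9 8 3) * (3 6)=(0 7 9 8 6 3)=[7, 1, 2, 0, 4, 5, 3, 9, 6, 8]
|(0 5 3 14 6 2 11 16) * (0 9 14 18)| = 12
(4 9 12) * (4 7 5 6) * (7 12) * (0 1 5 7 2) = (12)(0 1 5 6 4 9 2) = [1, 5, 0, 3, 9, 6, 4, 7, 8, 2, 10, 11, 12]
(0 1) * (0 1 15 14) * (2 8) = (0 15 14)(2 8) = [15, 1, 8, 3, 4, 5, 6, 7, 2, 9, 10, 11, 12, 13, 0, 14]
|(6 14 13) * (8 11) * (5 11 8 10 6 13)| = |(5 11 10 6 14)| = 5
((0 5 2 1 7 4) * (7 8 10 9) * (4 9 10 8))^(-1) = (10)(0 4 1 2 5)(7 9)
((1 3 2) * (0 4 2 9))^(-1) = (0 9 3 1 2 4)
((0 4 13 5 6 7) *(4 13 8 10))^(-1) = (0 7 6 5 13)(4 10 8)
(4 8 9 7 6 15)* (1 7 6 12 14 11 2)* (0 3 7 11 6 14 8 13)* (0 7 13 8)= (0 3 13 7 12)(1 11 2)(4 8 9 14 6 15)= [3, 11, 1, 13, 8, 5, 15, 12, 9, 14, 10, 2, 0, 7, 6, 4]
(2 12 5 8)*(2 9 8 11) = (2 12 5 11)(8 9) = [0, 1, 12, 3, 4, 11, 6, 7, 9, 8, 10, 2, 5]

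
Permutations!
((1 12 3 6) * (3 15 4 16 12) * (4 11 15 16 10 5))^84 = (16)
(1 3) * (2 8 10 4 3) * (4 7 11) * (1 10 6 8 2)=(3 10 7 11 4)(6 8)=[0, 1, 2, 10, 3, 5, 8, 11, 6, 9, 7, 4]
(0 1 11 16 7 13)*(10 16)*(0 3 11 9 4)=[1, 9, 2, 11, 0, 5, 6, 13, 8, 4, 16, 10, 12, 3, 14, 15, 7]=(0 1 9 4)(3 11 10 16 7 13)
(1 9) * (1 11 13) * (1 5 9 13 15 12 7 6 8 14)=(1 13 5 9 11 15 12 7 6 8 14)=[0, 13, 2, 3, 4, 9, 8, 6, 14, 11, 10, 15, 7, 5, 1, 12]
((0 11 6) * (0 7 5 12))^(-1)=((0 11 6 7 5 12))^(-1)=(0 12 5 7 6 11)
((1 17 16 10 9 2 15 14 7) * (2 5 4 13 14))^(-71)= (1 7 14 13 4 5 9 10 16 17)(2 15)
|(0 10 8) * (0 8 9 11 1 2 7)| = 7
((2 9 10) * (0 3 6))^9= (10)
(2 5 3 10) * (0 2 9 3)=(0 2 5)(3 10 9)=[2, 1, 5, 10, 4, 0, 6, 7, 8, 3, 9]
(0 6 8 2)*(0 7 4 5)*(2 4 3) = [6, 1, 7, 2, 5, 0, 8, 3, 4] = (0 6 8 4 5)(2 7 3)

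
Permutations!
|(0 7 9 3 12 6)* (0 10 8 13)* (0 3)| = 6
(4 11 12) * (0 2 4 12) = (12)(0 2 4 11) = [2, 1, 4, 3, 11, 5, 6, 7, 8, 9, 10, 0, 12]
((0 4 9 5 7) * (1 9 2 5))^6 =(9)(0 4 2 5 7)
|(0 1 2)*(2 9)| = |(0 1 9 2)| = 4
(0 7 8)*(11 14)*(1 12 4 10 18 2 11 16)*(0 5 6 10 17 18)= (0 7 8 5 6 10)(1 12 4 17 18 2 11 14 16)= [7, 12, 11, 3, 17, 6, 10, 8, 5, 9, 0, 14, 4, 13, 16, 15, 1, 18, 2]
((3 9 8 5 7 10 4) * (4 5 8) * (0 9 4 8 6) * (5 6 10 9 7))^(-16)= ((0 7 9 8 10 6)(3 4))^(-16)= (0 9 10)(6 7 8)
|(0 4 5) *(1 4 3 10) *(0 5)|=5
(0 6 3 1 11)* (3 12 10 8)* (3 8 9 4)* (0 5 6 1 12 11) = (0 1)(3 12 10 9 4)(5 6 11) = [1, 0, 2, 12, 3, 6, 11, 7, 8, 4, 9, 5, 10]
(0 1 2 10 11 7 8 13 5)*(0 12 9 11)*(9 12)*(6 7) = (0 1 2 10)(5 9 11 6 7 8 13) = [1, 2, 10, 3, 4, 9, 7, 8, 13, 11, 0, 6, 12, 5]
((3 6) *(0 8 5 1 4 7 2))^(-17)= ((0 8 5 1 4 7 2)(3 6))^(-17)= (0 4 8 7 5 2 1)(3 6)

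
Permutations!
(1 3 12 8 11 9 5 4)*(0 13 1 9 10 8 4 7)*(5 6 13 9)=[9, 3, 2, 12, 5, 7, 13, 0, 11, 6, 8, 10, 4, 1]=(0 9 6 13 1 3 12 4 5 7)(8 11 10)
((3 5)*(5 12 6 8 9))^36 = ((3 12 6 8 9 5))^36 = (12)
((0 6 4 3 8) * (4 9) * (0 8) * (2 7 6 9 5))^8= (9)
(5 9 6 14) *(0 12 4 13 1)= (0 12 4 13 1)(5 9 6 14)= [12, 0, 2, 3, 13, 9, 14, 7, 8, 6, 10, 11, 4, 1, 5]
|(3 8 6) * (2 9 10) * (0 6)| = 12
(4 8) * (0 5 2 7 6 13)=(0 5 2 7 6 13)(4 8)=[5, 1, 7, 3, 8, 2, 13, 6, 4, 9, 10, 11, 12, 0]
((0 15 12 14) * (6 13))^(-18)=(0 12)(14 15)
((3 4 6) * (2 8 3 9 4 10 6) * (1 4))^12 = ((1 4 2 8 3 10 6 9))^12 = (1 3)(2 6)(4 10)(8 9)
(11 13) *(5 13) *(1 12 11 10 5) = (1 12 11)(5 13 10) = [0, 12, 2, 3, 4, 13, 6, 7, 8, 9, 5, 1, 11, 10]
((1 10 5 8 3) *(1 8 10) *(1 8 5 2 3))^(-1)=(1 8)(2 10 5 3)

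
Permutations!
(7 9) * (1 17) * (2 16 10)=(1 17)(2 16 10)(7 9)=[0, 17, 16, 3, 4, 5, 6, 9, 8, 7, 2, 11, 12, 13, 14, 15, 10, 1]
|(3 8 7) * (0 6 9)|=3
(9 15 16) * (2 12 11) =(2 12 11)(9 15 16) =[0, 1, 12, 3, 4, 5, 6, 7, 8, 15, 10, 2, 11, 13, 14, 16, 9]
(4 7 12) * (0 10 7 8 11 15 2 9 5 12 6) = (0 10 7 6)(2 9 5 12 4 8 11 15) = [10, 1, 9, 3, 8, 12, 0, 6, 11, 5, 7, 15, 4, 13, 14, 2]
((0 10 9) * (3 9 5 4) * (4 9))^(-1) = (0 9 5 10)(3 4)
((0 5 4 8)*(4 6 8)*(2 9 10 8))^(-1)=(0 8 10 9 2 6 5)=((0 5 6 2 9 10 8))^(-1)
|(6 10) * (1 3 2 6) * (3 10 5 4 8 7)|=|(1 10)(2 6 5 4 8 7 3)|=14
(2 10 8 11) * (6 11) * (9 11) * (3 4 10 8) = (2 8 6 9 11)(3 4 10) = [0, 1, 8, 4, 10, 5, 9, 7, 6, 11, 3, 2]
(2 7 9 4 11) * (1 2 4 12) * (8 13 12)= (1 2 7 9 8 13 12)(4 11)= [0, 2, 7, 3, 11, 5, 6, 9, 13, 8, 10, 4, 1, 12]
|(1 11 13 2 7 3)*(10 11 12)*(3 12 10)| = 8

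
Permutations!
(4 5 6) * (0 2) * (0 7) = (0 2 7)(4 5 6) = [2, 1, 7, 3, 5, 6, 4, 0]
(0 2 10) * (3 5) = (0 2 10)(3 5) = [2, 1, 10, 5, 4, 3, 6, 7, 8, 9, 0]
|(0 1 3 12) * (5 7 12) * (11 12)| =|(0 1 3 5 7 11 12)| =7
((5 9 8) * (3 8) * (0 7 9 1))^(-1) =(0 1 5 8 3 9 7)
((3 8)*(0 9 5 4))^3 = ((0 9 5 4)(3 8))^3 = (0 4 5 9)(3 8)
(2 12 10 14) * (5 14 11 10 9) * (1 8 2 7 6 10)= [0, 8, 12, 3, 4, 14, 10, 6, 2, 5, 11, 1, 9, 13, 7]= (1 8 2 12 9 5 14 7 6 10 11)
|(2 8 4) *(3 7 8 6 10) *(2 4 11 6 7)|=7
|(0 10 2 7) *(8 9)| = |(0 10 2 7)(8 9)| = 4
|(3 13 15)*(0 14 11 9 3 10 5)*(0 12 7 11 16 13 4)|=|(0 14 16 13 15 10 5 12 7 11 9 3 4)|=13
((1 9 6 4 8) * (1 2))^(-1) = ((1 9 6 4 8 2))^(-1) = (1 2 8 4 6 9)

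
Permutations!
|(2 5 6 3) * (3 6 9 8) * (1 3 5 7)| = 12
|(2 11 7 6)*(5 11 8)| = |(2 8 5 11 7 6)| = 6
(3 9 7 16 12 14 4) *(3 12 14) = (3 9 7 16 14 4 12) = [0, 1, 2, 9, 12, 5, 6, 16, 8, 7, 10, 11, 3, 13, 4, 15, 14]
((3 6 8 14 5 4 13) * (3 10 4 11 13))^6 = (3 13 14)(4 11 8)(5 6 10)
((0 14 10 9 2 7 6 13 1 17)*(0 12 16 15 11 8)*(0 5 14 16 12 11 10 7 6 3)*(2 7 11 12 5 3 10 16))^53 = (0 17 8 13 14 2 12 3 1 11 6 5)(7 9 10)(15 16) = ((0 2 6 13 1 17 12 5 14 11 8 3)(7 10 9)(15 16))^53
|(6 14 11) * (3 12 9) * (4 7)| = 6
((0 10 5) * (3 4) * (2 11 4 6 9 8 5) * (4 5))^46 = ((0 10 2 11 5)(3 6 9 8 4))^46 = (0 10 2 11 5)(3 6 9 8 4)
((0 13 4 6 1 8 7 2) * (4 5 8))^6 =((0 13 5 8 7 2)(1 4 6))^6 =(13)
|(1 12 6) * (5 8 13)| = 3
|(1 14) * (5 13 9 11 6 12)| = 6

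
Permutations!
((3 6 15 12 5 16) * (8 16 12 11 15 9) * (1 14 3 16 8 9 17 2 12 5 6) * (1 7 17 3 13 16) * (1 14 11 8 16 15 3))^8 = ((1 11 3 7 17 2 12 6)(8 16 14 13 15))^8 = (17)(8 13 16 15 14)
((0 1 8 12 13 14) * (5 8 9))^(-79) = (0 1 9 5 8 12 13 14)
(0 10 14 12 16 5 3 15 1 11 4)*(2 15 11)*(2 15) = (0 10 14 12 16 5 3 11 4)(1 15) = [10, 15, 2, 11, 0, 3, 6, 7, 8, 9, 14, 4, 16, 13, 12, 1, 5]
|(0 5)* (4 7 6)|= |(0 5)(4 7 6)|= 6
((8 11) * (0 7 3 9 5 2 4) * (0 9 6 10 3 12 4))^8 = ((0 7 12 4 9 5 2)(3 6 10)(8 11))^8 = (0 7 12 4 9 5 2)(3 10 6)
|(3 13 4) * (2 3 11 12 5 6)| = 8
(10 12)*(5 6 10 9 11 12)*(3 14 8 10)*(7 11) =(3 14 8 10 5 6)(7 11 12 9) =[0, 1, 2, 14, 4, 6, 3, 11, 10, 7, 5, 12, 9, 13, 8]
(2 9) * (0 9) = (0 9 2) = [9, 1, 0, 3, 4, 5, 6, 7, 8, 2]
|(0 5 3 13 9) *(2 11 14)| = 15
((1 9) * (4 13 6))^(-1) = (1 9)(4 6 13)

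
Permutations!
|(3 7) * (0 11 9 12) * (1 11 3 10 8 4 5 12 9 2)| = 24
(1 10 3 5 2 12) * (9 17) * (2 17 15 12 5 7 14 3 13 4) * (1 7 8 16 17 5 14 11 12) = (1 10 13 4 2 14 3 8 16 17 9 15)(7 11 12) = [0, 10, 14, 8, 2, 5, 6, 11, 16, 15, 13, 12, 7, 4, 3, 1, 17, 9]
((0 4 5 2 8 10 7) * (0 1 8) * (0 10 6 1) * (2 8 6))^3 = (0 8 7 5 10 4 2)(1 6)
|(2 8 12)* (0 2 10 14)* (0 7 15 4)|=9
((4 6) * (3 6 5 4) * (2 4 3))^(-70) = (6)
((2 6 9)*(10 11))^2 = (11)(2 9 6)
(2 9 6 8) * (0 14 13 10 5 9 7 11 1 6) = (0 14 13 10 5 9)(1 6 8 2 7 11) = [14, 6, 7, 3, 4, 9, 8, 11, 2, 0, 5, 1, 12, 10, 13]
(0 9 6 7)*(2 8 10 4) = (0 9 6 7)(2 8 10 4) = [9, 1, 8, 3, 2, 5, 7, 0, 10, 6, 4]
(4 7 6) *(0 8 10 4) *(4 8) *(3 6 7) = [4, 1, 2, 6, 3, 5, 0, 7, 10, 9, 8] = (0 4 3 6)(8 10)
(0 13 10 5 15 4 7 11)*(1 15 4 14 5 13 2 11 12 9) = [2, 15, 11, 3, 7, 4, 6, 12, 8, 1, 13, 0, 9, 10, 5, 14] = (0 2 11)(1 15 14 5 4 7 12 9)(10 13)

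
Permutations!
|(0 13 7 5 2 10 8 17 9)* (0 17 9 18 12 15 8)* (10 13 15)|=|(0 15 8 9 17 18 12 10)(2 13 7 5)|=8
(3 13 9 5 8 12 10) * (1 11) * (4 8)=(1 11)(3 13 9 5 4 8 12 10)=[0, 11, 2, 13, 8, 4, 6, 7, 12, 5, 3, 1, 10, 9]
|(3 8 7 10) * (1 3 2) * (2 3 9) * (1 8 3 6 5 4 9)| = 8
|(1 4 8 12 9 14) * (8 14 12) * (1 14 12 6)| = |(14)(1 4 12 9 6)| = 5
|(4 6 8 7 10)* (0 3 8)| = |(0 3 8 7 10 4 6)| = 7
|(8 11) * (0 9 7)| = |(0 9 7)(8 11)| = 6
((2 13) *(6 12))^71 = ((2 13)(6 12))^71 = (2 13)(6 12)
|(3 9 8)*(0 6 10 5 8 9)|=|(0 6 10 5 8 3)|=6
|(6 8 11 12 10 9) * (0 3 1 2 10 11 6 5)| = |(0 3 1 2 10 9 5)(6 8)(11 12)| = 14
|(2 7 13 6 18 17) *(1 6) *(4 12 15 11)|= 28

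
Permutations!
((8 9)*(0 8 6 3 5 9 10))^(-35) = ((0 8 10)(3 5 9 6))^(-35) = (0 8 10)(3 5 9 6)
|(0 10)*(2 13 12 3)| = |(0 10)(2 13 12 3)| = 4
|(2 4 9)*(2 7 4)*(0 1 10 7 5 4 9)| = |(0 1 10 7 9 5 4)| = 7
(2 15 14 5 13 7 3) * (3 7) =(2 15 14 5 13 3) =[0, 1, 15, 2, 4, 13, 6, 7, 8, 9, 10, 11, 12, 3, 5, 14]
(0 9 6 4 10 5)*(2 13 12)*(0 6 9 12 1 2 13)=(0 12 13 1 2)(4 10 5 6)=[12, 2, 0, 3, 10, 6, 4, 7, 8, 9, 5, 11, 13, 1]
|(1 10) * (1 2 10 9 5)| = |(1 9 5)(2 10)| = 6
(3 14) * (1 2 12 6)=(1 2 12 6)(3 14)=[0, 2, 12, 14, 4, 5, 1, 7, 8, 9, 10, 11, 6, 13, 3]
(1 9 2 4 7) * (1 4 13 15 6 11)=(1 9 2 13 15 6 11)(4 7)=[0, 9, 13, 3, 7, 5, 11, 4, 8, 2, 10, 1, 12, 15, 14, 6]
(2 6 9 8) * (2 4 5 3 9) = [0, 1, 6, 9, 5, 3, 2, 7, 4, 8] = (2 6)(3 9 8 4 5)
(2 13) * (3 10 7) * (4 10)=(2 13)(3 4 10 7)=[0, 1, 13, 4, 10, 5, 6, 3, 8, 9, 7, 11, 12, 2]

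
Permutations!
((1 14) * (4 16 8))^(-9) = (16)(1 14)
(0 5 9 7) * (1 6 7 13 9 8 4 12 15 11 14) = (0 5 8 4 12 15 11 14 1 6 7)(9 13) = [5, 6, 2, 3, 12, 8, 7, 0, 4, 13, 10, 14, 15, 9, 1, 11]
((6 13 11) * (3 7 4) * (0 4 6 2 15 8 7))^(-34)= (0 3 4)(2 15 8 7 6 13 11)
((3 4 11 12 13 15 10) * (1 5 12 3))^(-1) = (1 10 15 13 12 5)(3 11 4) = ((1 5 12 13 15 10)(3 4 11))^(-1)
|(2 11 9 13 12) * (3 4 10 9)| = |(2 11 3 4 10 9 13 12)| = 8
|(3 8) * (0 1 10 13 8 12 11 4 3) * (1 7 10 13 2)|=|(0 7 10 2 1 13 8)(3 12 11 4)|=28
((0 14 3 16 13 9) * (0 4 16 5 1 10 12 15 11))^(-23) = (0 1 11 5 15 3 12 14 10)(4 16 13 9)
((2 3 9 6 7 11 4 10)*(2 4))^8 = (2 9 7)(3 6 11)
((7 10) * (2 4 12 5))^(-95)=((2 4 12 5)(7 10))^(-95)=(2 4 12 5)(7 10)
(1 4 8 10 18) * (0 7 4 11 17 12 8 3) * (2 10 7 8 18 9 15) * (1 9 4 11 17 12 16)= [8, 17, 10, 0, 3, 5, 6, 11, 7, 15, 4, 12, 18, 13, 14, 2, 1, 16, 9]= (0 8 7 11 12 18 9 15 2 10 4 3)(1 17 16)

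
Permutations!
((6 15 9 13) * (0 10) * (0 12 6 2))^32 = ((0 10 12 6 15 9 13 2))^32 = (15)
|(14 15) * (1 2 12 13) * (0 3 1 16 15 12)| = |(0 3 1 2)(12 13 16 15 14)| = 20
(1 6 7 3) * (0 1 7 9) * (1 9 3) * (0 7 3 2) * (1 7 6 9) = (0 1 9 6 2) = [1, 9, 0, 3, 4, 5, 2, 7, 8, 6]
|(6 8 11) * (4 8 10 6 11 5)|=6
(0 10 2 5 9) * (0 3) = (0 10 2 5 9 3) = [10, 1, 5, 0, 4, 9, 6, 7, 8, 3, 2]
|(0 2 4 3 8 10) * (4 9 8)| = |(0 2 9 8 10)(3 4)| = 10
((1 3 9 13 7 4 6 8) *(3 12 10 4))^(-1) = (1 8 6 4 10 12)(3 7 13 9)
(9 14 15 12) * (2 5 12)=[0, 1, 5, 3, 4, 12, 6, 7, 8, 14, 10, 11, 9, 13, 15, 2]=(2 5 12 9 14 15)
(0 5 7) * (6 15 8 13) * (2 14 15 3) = (0 5 7)(2 14 15 8 13 6 3) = [5, 1, 14, 2, 4, 7, 3, 0, 13, 9, 10, 11, 12, 6, 15, 8]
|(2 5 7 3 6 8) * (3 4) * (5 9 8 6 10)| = |(2 9 8)(3 10 5 7 4)| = 15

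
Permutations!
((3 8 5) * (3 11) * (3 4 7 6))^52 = (3 11 6 5 7 8 4) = ((3 8 5 11 4 7 6))^52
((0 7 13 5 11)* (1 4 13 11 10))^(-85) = ((0 7 11)(1 4 13 5 10))^(-85) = (13)(0 11 7)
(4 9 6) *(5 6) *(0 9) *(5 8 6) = (0 9 8 6 4) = [9, 1, 2, 3, 0, 5, 4, 7, 6, 8]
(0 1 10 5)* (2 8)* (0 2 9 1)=[0, 10, 8, 3, 4, 2, 6, 7, 9, 1, 5]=(1 10 5 2 8 9)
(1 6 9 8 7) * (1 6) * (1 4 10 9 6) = (1 4 10 9 8 7) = [0, 4, 2, 3, 10, 5, 6, 1, 7, 8, 9]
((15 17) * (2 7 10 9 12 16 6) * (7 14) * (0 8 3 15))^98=((0 8 3 15 17)(2 14 7 10 9 12 16 6))^98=(0 15 8 17 3)(2 7 9 16)(6 14 10 12)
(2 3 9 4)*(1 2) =(1 2 3 9 4) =[0, 2, 3, 9, 1, 5, 6, 7, 8, 4]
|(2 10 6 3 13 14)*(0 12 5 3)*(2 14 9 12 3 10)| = 8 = |(14)(0 3 13 9 12 5 10 6)|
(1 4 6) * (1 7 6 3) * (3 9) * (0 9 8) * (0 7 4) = (0 9 3 1)(4 8 7 6) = [9, 0, 2, 1, 8, 5, 4, 6, 7, 3]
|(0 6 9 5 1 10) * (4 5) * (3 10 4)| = 15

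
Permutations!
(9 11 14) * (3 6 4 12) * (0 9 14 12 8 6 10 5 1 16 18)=(0 9 11 12 3 10 5 1 16 18)(4 8 6)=[9, 16, 2, 10, 8, 1, 4, 7, 6, 11, 5, 12, 3, 13, 14, 15, 18, 17, 0]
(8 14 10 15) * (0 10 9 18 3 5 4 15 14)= (0 10 14 9 18 3 5 4 15 8)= [10, 1, 2, 5, 15, 4, 6, 7, 0, 18, 14, 11, 12, 13, 9, 8, 16, 17, 3]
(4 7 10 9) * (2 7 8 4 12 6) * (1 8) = (1 8 4)(2 7 10 9 12 6) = [0, 8, 7, 3, 1, 5, 2, 10, 4, 12, 9, 11, 6]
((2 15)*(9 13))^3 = (2 15)(9 13)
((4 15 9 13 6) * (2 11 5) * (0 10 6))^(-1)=(0 13 9 15 4 6 10)(2 5 11)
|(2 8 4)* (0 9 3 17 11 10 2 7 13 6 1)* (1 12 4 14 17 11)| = 10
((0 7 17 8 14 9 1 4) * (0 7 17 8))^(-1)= (0 17)(1 9 14 8 7 4)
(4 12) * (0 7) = [7, 1, 2, 3, 12, 5, 6, 0, 8, 9, 10, 11, 4] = (0 7)(4 12)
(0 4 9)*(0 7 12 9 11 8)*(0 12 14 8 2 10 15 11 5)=(0 4 5)(2 10 15 11)(7 14 8 12 9)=[4, 1, 10, 3, 5, 0, 6, 14, 12, 7, 15, 2, 9, 13, 8, 11]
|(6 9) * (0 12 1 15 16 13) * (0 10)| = |(0 12 1 15 16 13 10)(6 9)| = 14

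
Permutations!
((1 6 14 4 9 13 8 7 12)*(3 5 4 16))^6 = ((1 6 14 16 3 5 4 9 13 8 7 12))^6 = (1 4)(3 7)(5 12)(6 9)(8 16)(13 14)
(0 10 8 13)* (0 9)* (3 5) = (0 10 8 13 9)(3 5) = [10, 1, 2, 5, 4, 3, 6, 7, 13, 0, 8, 11, 12, 9]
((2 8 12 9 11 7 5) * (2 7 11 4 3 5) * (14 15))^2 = (15)(2 12 4 5)(3 7 8 9)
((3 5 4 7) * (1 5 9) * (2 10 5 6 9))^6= ((1 6 9)(2 10 5 4 7 3))^6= (10)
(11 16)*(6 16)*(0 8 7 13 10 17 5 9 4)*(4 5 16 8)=(0 4)(5 9)(6 8 7 13 10 17 16 11)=[4, 1, 2, 3, 0, 9, 8, 13, 7, 5, 17, 6, 12, 10, 14, 15, 11, 16]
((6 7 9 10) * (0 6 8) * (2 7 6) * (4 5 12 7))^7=(0 10 7 5 2 8 9 12 4)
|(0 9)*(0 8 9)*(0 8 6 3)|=|(0 8 9 6 3)|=5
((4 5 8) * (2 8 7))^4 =(2 7 5 4 8)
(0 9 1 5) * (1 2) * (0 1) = (0 9 2)(1 5) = [9, 5, 0, 3, 4, 1, 6, 7, 8, 2]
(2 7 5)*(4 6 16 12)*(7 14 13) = (2 14 13 7 5)(4 6 16 12) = [0, 1, 14, 3, 6, 2, 16, 5, 8, 9, 10, 11, 4, 7, 13, 15, 12]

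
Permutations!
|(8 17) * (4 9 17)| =|(4 9 17 8)| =4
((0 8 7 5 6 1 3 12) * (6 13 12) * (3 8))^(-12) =((0 3 6 1 8 7 5 13 12))^(-12) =(0 5 1)(3 13 8)(6 12 7)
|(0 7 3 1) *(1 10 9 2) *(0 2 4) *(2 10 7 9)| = 6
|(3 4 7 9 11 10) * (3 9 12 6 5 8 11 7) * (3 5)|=10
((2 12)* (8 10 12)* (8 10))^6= ((2 10 12))^6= (12)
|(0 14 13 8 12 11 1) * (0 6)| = 8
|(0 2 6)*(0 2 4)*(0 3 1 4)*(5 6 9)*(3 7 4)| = |(1 3)(2 9 5 6)(4 7)| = 4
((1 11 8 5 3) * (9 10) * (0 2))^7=(0 2)(1 8 3 11 5)(9 10)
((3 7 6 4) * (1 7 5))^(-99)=(1 4)(3 7)(5 6)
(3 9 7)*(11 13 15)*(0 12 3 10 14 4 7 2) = (0 12 3 9 2)(4 7 10 14)(11 13 15) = [12, 1, 0, 9, 7, 5, 6, 10, 8, 2, 14, 13, 3, 15, 4, 11]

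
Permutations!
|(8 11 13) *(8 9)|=4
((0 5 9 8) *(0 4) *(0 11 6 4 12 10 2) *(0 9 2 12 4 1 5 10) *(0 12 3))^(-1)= (12)(0 3 10)(1 6 11 4 8 9 2 5)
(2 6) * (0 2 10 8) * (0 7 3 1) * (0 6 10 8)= (0 2 10)(1 6 8 7 3)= [2, 6, 10, 1, 4, 5, 8, 3, 7, 9, 0]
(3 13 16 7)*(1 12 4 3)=(1 12 4 3 13 16 7)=[0, 12, 2, 13, 3, 5, 6, 1, 8, 9, 10, 11, 4, 16, 14, 15, 7]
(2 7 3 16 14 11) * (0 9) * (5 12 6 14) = (0 9)(2 7 3 16 5 12 6 14 11) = [9, 1, 7, 16, 4, 12, 14, 3, 8, 0, 10, 2, 6, 13, 11, 15, 5]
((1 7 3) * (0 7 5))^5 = ((0 7 3 1 5))^5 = (7)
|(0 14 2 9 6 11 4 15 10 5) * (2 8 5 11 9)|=|(0 14 8 5)(4 15 10 11)(6 9)|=4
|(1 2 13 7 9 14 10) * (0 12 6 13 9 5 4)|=35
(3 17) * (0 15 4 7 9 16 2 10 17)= [15, 1, 10, 0, 7, 5, 6, 9, 8, 16, 17, 11, 12, 13, 14, 4, 2, 3]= (0 15 4 7 9 16 2 10 17 3)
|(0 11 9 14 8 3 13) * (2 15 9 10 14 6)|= |(0 11 10 14 8 3 13)(2 15 9 6)|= 28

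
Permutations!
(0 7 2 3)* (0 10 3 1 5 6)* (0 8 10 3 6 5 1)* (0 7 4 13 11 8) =(0 4 13 11 8 10 6)(2 7) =[4, 1, 7, 3, 13, 5, 0, 2, 10, 9, 6, 8, 12, 11]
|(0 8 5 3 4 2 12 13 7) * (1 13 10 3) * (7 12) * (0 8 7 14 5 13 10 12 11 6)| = 42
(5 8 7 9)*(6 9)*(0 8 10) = [8, 1, 2, 3, 4, 10, 9, 6, 7, 5, 0] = (0 8 7 6 9 5 10)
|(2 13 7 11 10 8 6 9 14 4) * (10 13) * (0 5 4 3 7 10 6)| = |(0 5 4 2 6 9 14 3 7 11 13 10 8)| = 13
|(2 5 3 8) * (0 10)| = |(0 10)(2 5 3 8)| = 4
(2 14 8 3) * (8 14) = (14)(2 8 3) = [0, 1, 8, 2, 4, 5, 6, 7, 3, 9, 10, 11, 12, 13, 14]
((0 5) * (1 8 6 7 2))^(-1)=(0 5)(1 2 7 6 8)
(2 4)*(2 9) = (2 4 9) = [0, 1, 4, 3, 9, 5, 6, 7, 8, 2]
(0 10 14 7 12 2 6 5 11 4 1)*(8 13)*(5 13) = (0 10 14 7 12 2 6 13 8 5 11 4 1) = [10, 0, 6, 3, 1, 11, 13, 12, 5, 9, 14, 4, 2, 8, 7]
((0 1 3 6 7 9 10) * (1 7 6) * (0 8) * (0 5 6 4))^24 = (10)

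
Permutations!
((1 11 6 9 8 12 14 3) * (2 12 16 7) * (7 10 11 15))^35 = ((1 15 7 2 12 14 3)(6 9 8 16 10 11))^35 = (6 11 10 16 8 9)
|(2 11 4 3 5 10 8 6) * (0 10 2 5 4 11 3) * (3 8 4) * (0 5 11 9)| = 9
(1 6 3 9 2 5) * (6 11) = (1 11 6 3 9 2 5) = [0, 11, 5, 9, 4, 1, 3, 7, 8, 2, 10, 6]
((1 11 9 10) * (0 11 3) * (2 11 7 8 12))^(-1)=(0 3 1 10 9 11 2 12 8 7)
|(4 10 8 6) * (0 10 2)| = 6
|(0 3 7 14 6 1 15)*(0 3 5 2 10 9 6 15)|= 28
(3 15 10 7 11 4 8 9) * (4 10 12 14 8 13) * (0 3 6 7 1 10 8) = (0 3 15 12 14)(1 10)(4 13)(6 7 11 8 9) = [3, 10, 2, 15, 13, 5, 7, 11, 9, 6, 1, 8, 14, 4, 0, 12]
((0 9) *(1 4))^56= (9)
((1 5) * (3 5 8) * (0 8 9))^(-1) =(0 9 1 5 3 8)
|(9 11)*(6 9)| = |(6 9 11)| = 3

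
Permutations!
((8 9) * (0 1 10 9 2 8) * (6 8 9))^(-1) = (0 9 2 8 6 10 1)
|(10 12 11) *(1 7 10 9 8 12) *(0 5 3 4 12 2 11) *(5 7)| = |(0 7 10 1 5 3 4 12)(2 11 9 8)| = 8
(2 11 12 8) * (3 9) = (2 11 12 8)(3 9) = [0, 1, 11, 9, 4, 5, 6, 7, 2, 3, 10, 12, 8]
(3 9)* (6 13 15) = (3 9)(6 13 15) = [0, 1, 2, 9, 4, 5, 13, 7, 8, 3, 10, 11, 12, 15, 14, 6]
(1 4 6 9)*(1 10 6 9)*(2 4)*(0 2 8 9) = (0 2 4)(1 8 9 10 6) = [2, 8, 4, 3, 0, 5, 1, 7, 9, 10, 6]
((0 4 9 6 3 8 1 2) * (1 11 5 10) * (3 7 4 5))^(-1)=(0 2 1 10 5)(3 11 8)(4 7 6 9)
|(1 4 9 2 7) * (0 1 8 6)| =8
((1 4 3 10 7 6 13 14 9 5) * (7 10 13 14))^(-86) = (1 7 5 13 9 3 14 4 6)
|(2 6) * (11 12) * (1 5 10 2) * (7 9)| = |(1 5 10 2 6)(7 9)(11 12)| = 10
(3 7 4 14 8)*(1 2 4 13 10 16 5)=(1 2 4 14 8 3 7 13 10 16 5)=[0, 2, 4, 7, 14, 1, 6, 13, 3, 9, 16, 11, 12, 10, 8, 15, 5]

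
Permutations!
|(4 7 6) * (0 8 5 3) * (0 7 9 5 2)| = 6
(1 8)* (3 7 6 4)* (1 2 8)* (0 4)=(0 4 3 7 6)(2 8)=[4, 1, 8, 7, 3, 5, 0, 6, 2]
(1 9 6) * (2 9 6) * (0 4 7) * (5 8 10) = [4, 6, 9, 3, 7, 8, 1, 0, 10, 2, 5] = (0 4 7)(1 6)(2 9)(5 8 10)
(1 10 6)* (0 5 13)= (0 5 13)(1 10 6)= [5, 10, 2, 3, 4, 13, 1, 7, 8, 9, 6, 11, 12, 0]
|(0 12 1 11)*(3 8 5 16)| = 4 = |(0 12 1 11)(3 8 5 16)|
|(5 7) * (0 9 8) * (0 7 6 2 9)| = |(2 9 8 7 5 6)| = 6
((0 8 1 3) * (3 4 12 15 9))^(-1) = ((0 8 1 4 12 15 9 3))^(-1) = (0 3 9 15 12 4 1 8)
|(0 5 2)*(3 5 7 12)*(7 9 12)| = 6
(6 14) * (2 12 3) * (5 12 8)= (2 8 5 12 3)(6 14)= [0, 1, 8, 2, 4, 12, 14, 7, 5, 9, 10, 11, 3, 13, 6]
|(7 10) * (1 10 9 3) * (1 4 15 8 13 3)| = 20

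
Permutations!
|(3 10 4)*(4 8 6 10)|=|(3 4)(6 10 8)|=6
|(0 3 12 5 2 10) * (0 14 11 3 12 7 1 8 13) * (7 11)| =10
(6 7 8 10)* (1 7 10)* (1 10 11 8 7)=(6 11 8 10)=[0, 1, 2, 3, 4, 5, 11, 7, 10, 9, 6, 8]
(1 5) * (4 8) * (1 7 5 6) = (1 6)(4 8)(5 7) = [0, 6, 2, 3, 8, 7, 1, 5, 4]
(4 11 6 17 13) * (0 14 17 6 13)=(0 14 17)(4 11 13)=[14, 1, 2, 3, 11, 5, 6, 7, 8, 9, 10, 13, 12, 4, 17, 15, 16, 0]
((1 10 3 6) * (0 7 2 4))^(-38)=((0 7 2 4)(1 10 3 6))^(-38)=(0 2)(1 3)(4 7)(6 10)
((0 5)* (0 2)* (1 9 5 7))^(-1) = ((0 7 1 9 5 2))^(-1) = (0 2 5 9 1 7)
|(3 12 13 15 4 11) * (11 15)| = |(3 12 13 11)(4 15)| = 4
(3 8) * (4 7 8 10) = (3 10 4 7 8) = [0, 1, 2, 10, 7, 5, 6, 8, 3, 9, 4]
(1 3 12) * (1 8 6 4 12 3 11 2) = (1 11 2)(4 12 8 6) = [0, 11, 1, 3, 12, 5, 4, 7, 6, 9, 10, 2, 8]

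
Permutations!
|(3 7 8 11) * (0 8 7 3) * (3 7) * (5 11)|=|(0 8 5 11)(3 7)|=4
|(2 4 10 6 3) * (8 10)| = 6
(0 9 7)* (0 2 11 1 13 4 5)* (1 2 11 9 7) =(0 7 11 2 9 1 13 4 5) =[7, 13, 9, 3, 5, 0, 6, 11, 8, 1, 10, 2, 12, 4]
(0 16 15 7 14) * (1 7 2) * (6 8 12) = [16, 7, 1, 3, 4, 5, 8, 14, 12, 9, 10, 11, 6, 13, 0, 2, 15] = (0 16 15 2 1 7 14)(6 8 12)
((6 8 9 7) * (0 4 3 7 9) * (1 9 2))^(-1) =((0 4 3 7 6 8)(1 9 2))^(-1) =(0 8 6 7 3 4)(1 2 9)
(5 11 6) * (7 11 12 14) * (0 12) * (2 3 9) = (0 12 14 7 11 6 5)(2 3 9) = [12, 1, 3, 9, 4, 0, 5, 11, 8, 2, 10, 6, 14, 13, 7]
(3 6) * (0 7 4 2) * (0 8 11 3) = (0 7 4 2 8 11 3 6) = [7, 1, 8, 6, 2, 5, 0, 4, 11, 9, 10, 3]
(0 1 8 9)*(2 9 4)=(0 1 8 4 2 9)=[1, 8, 9, 3, 2, 5, 6, 7, 4, 0]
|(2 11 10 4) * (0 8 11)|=6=|(0 8 11 10 4 2)|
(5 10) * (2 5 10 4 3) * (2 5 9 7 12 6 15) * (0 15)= (0 15 2 9 7 12 6)(3 5 4)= [15, 1, 9, 5, 3, 4, 0, 12, 8, 7, 10, 11, 6, 13, 14, 2]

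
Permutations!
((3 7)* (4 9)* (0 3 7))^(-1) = (0 3)(4 9)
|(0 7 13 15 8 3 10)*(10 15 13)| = |(0 7 10)(3 15 8)| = 3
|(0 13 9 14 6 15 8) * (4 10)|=|(0 13 9 14 6 15 8)(4 10)|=14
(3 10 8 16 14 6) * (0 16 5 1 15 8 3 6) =[16, 15, 2, 10, 4, 1, 6, 7, 5, 9, 3, 11, 12, 13, 0, 8, 14] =(0 16 14)(1 15 8 5)(3 10)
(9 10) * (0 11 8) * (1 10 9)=(0 11 8)(1 10)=[11, 10, 2, 3, 4, 5, 6, 7, 0, 9, 1, 8]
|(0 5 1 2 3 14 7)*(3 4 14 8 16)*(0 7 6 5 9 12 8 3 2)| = |(0 9 12 8 16 2 4 14 6 5 1)| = 11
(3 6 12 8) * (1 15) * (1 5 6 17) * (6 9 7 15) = (1 6 12 8 3 17)(5 9 7 15) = [0, 6, 2, 17, 4, 9, 12, 15, 3, 7, 10, 11, 8, 13, 14, 5, 16, 1]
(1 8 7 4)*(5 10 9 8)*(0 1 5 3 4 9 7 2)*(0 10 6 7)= (0 1 3 4 5 6 7 9 8 2 10)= [1, 3, 10, 4, 5, 6, 7, 9, 2, 8, 0]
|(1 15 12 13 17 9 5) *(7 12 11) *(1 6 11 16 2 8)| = 40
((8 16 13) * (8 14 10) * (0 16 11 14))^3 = (16)(8 10 14 11)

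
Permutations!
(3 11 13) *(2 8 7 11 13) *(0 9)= [9, 1, 8, 13, 4, 5, 6, 11, 7, 0, 10, 2, 12, 3]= (0 9)(2 8 7 11)(3 13)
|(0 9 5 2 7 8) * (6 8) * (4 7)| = 8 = |(0 9 5 2 4 7 6 8)|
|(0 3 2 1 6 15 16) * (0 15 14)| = 6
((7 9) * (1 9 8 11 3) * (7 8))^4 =((1 9 8 11 3))^4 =(1 3 11 8 9)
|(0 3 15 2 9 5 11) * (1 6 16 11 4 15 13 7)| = |(0 3 13 7 1 6 16 11)(2 9 5 4 15)| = 40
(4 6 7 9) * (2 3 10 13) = [0, 1, 3, 10, 6, 5, 7, 9, 8, 4, 13, 11, 12, 2] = (2 3 10 13)(4 6 7 9)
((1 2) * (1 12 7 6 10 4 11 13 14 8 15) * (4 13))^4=((1 2 12 7 6 10 13 14 8 15)(4 11))^4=(1 6 8 12 13)(2 10 15 7 14)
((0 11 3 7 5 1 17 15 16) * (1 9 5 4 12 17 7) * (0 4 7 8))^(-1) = (0 8 1 3 11)(4 16 15 17 12)(5 9)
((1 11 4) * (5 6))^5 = (1 4 11)(5 6)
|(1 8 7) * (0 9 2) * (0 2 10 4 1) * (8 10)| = 12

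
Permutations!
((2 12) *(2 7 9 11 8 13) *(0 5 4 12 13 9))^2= (13)(0 4 7 5 12)(8 11 9)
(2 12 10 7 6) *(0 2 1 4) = [2, 4, 12, 3, 0, 5, 1, 6, 8, 9, 7, 11, 10] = (0 2 12 10 7 6 1 4)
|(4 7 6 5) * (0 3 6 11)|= 7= |(0 3 6 5 4 7 11)|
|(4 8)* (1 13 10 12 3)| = 10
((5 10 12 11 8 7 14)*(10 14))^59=((5 14)(7 10 12 11 8))^59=(5 14)(7 8 11 12 10)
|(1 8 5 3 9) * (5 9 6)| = |(1 8 9)(3 6 5)| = 3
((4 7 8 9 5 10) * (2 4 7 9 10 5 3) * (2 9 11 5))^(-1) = ((2 4 11 5)(3 9)(7 8 10))^(-1) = (2 5 11 4)(3 9)(7 10 8)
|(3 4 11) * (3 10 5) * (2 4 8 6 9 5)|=|(2 4 11 10)(3 8 6 9 5)|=20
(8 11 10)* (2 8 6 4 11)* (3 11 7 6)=[0, 1, 8, 11, 7, 5, 4, 6, 2, 9, 3, 10]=(2 8)(3 11 10)(4 7 6)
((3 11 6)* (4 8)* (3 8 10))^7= (3 11 6 8 4 10)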